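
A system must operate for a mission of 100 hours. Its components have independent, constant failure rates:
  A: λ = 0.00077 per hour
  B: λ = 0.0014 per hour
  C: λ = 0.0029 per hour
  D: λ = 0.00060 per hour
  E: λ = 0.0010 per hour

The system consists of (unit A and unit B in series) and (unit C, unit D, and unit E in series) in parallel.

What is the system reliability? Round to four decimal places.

0.9293

R(A) = exp(−0.00077 × 100) = 0.925890
R(B) = exp(−0.0014 × 100) = 0.869358
R(C) = exp(−0.0029 × 100) = 0.748264
R(D) = exp(−0.00060 × 100) = 0.941765
R(E) = exp(−0.0010 × 100) = 0.904837
Series (A and B): 0.925890 × 0.869358 = 0.804930
Series (C, D, and E): 0.748264 × 0.941765 × 0.904837 = 0.637629
Parallel ([0.804930] and [0.637629]): 1 − (1 − 0.804930)(1 − 0.637629) = 0.9293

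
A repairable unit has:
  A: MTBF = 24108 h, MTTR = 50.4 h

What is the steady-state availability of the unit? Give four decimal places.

A(A) = MTBF/(MTBF+MTTR) = 24108/(24108+50.4) = 0.9979

0.9979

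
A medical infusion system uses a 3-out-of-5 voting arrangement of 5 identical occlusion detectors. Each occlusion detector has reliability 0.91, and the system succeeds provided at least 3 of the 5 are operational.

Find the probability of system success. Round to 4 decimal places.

0.9937

R = Σ_{i=3}^{5} C(5,i) p^i (1−p)^{5−i} with p = 0.91
C(5,3)·0.91^3·0.09^2 = 0.061039
C(5,4)·0.91^4·0.09^1 = 0.308587
C(5,5)·0.91^5·0.09^0 = 0.624032
Sum = 0.9937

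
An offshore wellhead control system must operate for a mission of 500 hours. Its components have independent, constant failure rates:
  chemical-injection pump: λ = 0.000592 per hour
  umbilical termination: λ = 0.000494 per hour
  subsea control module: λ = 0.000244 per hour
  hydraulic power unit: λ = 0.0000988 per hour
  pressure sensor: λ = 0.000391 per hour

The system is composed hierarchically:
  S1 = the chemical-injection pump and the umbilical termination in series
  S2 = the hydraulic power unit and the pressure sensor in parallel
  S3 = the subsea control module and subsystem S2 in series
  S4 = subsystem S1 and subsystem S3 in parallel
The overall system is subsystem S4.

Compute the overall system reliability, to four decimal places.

R(chemical-injection pump) = exp(−0.000592 × 500) = 0.743787
R(umbilical termination) = exp(−0.000494 × 500) = 0.781141
R(subsea control module) = exp(−0.000244 × 500) = 0.885148
R(hydraulic power unit) = exp(−0.0000988 × 500) = 0.951800
R(pressure sensor) = exp(−0.000391 × 500) = 0.822423
Series (chemical-injection pump and umbilical termination): 0.743787 × 0.781141 = 0.581003
Parallel (hydraulic power unit and pressure sensor): 1 − (1 − 0.951800)(1 − 0.822423) = 0.991441
Series (subsea control module and [0.991441]): 0.885148 × 0.991441 = 0.877572
Parallel ([0.581003] and [0.877572]): 1 − (1 − 0.581003)(1 − 0.877572) = 0.9487

0.9487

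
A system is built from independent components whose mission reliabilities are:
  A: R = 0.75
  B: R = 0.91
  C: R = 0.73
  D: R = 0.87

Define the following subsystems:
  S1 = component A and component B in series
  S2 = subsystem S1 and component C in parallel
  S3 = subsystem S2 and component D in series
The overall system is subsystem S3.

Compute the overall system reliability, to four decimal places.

Series (A and B): 0.750000 × 0.910000 = 0.682500
Parallel ([0.682500] and C): 1 − (1 − 0.682500)(1 − 0.730000) = 0.914275
Series ([0.914275] and D): 0.914275 × 0.870000 = 0.7954

0.7954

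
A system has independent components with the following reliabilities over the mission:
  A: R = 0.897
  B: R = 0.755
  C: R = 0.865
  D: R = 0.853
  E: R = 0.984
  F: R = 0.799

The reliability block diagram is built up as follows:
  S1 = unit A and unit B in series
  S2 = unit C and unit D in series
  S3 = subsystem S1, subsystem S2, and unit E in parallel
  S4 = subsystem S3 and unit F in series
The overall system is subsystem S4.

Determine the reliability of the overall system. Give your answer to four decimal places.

Series (A and B): 0.897000 × 0.755000 = 0.677235
Series (C and D): 0.865000 × 0.853000 = 0.737845
Parallel ([0.677235], [0.737845], and E): 1 − (1 − 0.677235)(1 − 0.737845)(1 − 0.984000) = 0.998646
Series ([0.998646] and F): 0.998646 × 0.799000 = 0.7979

0.7979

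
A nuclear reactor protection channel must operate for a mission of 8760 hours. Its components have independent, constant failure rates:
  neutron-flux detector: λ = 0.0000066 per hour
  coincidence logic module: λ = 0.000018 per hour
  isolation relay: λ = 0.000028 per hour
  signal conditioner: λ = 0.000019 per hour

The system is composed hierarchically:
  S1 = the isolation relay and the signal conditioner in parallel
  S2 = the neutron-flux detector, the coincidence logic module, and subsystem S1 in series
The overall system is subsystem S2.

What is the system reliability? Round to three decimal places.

0.779

R(neutron-flux detector) = exp(−0.0000066 × 8760) = 0.94382
R(coincidence logic module) = exp(−0.000018 × 8760) = 0.85412
R(isolation relay) = exp(−0.000028 × 8760) = 0.78249
R(signal conditioner) = exp(−0.000019 × 8760) = 0.84667
Parallel (isolation relay and signal conditioner): 1 − (1 − 0.78249)(1 − 0.84667) = 0.96665
Series (neutron-flux detector, coincidence logic module, and [0.96665]): 0.94382 × 0.85412 × 0.96665 = 0.779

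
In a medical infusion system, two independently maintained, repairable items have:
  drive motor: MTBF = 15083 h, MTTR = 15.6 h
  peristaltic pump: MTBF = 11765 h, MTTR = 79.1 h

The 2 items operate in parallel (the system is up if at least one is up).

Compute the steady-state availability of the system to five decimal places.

A(drive motor) = MTBF/(MTBF+MTTR) = 15083/(15083+15.6) = 0.998967
A(peristaltic pump) = MTBF/(MTBF+MTTR) = 11765/(11765+79.1) = 0.993322
Parallel availability: 1 − (1 − 0.998967)(1 − 0.993322) = 0.99999

0.99999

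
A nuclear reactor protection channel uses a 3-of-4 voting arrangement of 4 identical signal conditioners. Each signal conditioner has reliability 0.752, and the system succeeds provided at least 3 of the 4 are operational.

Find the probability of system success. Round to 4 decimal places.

R = Σ_{i=3}^{4} C(4,i) p^i (1−p)^{4−i} with p = 0.752
C(4,3)·0.752^3·0.248^1 = 0.421857
C(4,4)·0.752^4·0.248^0 = 0.319795
Sum = 0.7417

0.7417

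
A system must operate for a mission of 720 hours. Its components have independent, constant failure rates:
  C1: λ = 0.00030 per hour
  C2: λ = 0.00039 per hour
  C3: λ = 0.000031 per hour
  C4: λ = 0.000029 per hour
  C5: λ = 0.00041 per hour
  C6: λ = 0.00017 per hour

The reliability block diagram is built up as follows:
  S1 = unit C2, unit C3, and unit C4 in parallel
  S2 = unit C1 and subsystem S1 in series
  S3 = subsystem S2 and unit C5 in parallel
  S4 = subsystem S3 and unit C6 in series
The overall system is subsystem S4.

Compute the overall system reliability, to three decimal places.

R(C1) = exp(−0.00030 × 720) = 0.80574
R(C2) = exp(−0.00039 × 720) = 0.75518
R(C3) = exp(−0.000031 × 720) = 0.97793
R(C4) = exp(−0.000029 × 720) = 0.97934
R(C5) = exp(−0.00041 × 720) = 0.74438
R(C6) = exp(−0.00017 × 720) = 0.88479
Parallel (C2, C3, and C4): 1 − (1 − 0.75518)(1 − 0.97793)(1 − 0.97934) = 0.99989
Series (C1 and [0.99989]): 0.80574 × 0.99989 = 0.80565
Parallel ([0.80565] and C5): 1 − (1 − 0.80565)(1 − 0.74438) = 0.95032
Series ([0.95032] and C6): 0.95032 × 0.88479 = 0.841

0.841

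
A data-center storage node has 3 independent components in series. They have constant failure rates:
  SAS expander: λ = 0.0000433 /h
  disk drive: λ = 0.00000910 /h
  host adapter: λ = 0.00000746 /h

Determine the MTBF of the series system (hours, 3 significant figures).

Series of exponential components: λ_sys = Σ λ_i
λ_sys = 0.0000433 + 0.00000910 + 0.00000746 = 5.9860e-05 /h
MTBF = 1 / λ_sys = 16700 h

16700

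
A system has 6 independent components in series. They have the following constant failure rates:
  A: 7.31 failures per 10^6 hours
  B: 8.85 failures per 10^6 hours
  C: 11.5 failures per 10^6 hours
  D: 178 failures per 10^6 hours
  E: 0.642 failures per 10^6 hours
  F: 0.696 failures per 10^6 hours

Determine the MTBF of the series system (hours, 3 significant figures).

4830

Series of exponential components: λ_sys = Σ λ_i
λ_sys = 0.00000731 + 0.00000885 + 0.0000115 + 0.000178 + 0.000000642 + 0.000000696 = 2.0700e-04 /h
MTBF = 1 / λ_sys = 4830 h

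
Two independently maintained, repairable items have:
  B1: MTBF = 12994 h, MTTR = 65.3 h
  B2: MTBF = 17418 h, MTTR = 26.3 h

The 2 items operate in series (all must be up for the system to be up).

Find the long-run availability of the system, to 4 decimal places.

A(B1) = MTBF/(MTBF+MTTR) = 12994/(12994+65.3) = 0.995000
A(B2) = MTBF/(MTBF+MTTR) = 17418/(17418+26.3) = 0.998492
Series availability: 0.995000 × 0.998492 = 0.9935

0.9935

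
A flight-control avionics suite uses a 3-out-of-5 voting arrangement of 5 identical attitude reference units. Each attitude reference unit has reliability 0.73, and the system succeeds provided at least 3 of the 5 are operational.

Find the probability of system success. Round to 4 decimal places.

R = Σ_{i=3}^{5} C(5,i) p^i (1−p)^{5−i} with p = 0.73
C(5,3)·0.73^3·0.27^2 = 0.283593
C(5,4)·0.73^4·0.27^1 = 0.383376
C(5,5)·0.73^5·0.27^0 = 0.207307
Sum = 0.8743

0.8743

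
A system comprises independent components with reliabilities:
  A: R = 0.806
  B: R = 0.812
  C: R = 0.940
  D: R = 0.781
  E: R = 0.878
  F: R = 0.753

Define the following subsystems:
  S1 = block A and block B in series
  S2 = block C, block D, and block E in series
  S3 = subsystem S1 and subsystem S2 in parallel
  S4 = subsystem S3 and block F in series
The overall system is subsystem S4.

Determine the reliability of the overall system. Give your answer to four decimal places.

Series (A and B): 0.806000 × 0.812000 = 0.654472
Series (C, D, and E): 0.940000 × 0.781000 × 0.878000 = 0.644575
Parallel ([0.654472] and [0.644575]): 1 − (1 − 0.654472)(1 − 0.644575) = 0.877191
Series ([0.877191] and F): 0.877191 × 0.753000 = 0.6605

0.6605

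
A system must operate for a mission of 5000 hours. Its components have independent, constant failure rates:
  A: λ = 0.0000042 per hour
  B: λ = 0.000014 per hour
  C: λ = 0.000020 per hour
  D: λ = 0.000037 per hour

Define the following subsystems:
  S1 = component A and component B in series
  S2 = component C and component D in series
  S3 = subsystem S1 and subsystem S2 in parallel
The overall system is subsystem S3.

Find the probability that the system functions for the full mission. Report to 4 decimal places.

R(A) = exp(−0.0000042 × 5000) = 0.979219
R(B) = exp(−0.000014 × 5000) = 0.932394
R(C) = exp(−0.000020 × 5000) = 0.904837
R(D) = exp(−0.000037 × 5000) = 0.831104
Series (A and B): 0.979219 × 0.932394 = 0.913018
Series (C and D): 0.904837 × 0.831104 = 0.752014
Parallel ([0.913018] and [0.752014]): 1 − (1 − 0.913018)(1 − 0.752014) = 0.9784

0.9784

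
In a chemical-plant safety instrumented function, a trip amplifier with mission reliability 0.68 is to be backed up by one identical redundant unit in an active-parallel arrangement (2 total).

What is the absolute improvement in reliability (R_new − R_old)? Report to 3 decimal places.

0.218

R_before = 0.68
R_after = 1 − (1 − 0.68)^2 = 0.898
ΔR = 0.898 − 0.68 = 0.218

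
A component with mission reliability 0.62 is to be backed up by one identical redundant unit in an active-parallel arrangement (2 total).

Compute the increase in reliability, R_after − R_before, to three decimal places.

0.236

R_before = 0.62
R_after = 1 − (1 − 0.62)^2 = 0.856
ΔR = 0.856 − 0.62 = 0.236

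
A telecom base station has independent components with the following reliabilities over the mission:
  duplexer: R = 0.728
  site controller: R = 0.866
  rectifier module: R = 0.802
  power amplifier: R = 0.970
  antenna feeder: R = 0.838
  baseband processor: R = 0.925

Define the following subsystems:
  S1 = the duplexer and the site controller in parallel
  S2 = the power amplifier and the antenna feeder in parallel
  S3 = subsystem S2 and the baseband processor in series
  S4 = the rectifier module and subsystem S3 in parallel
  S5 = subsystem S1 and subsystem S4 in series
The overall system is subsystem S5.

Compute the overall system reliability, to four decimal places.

0.9484

Parallel (duplexer and site controller): 1 − (1 − 0.728000)(1 − 0.866000) = 0.963552
Parallel (power amplifier and antenna feeder): 1 − (1 − 0.970000)(1 − 0.838000) = 0.995140
Series ([0.995140] and baseband processor): 0.995140 × 0.925000 = 0.920505
Parallel (rectifier module and [0.920505]): 1 − (1 − 0.802000)(1 − 0.920505) = 0.984260
Series ([0.963552] and [0.984260]): 0.963552 × 0.984260 = 0.9484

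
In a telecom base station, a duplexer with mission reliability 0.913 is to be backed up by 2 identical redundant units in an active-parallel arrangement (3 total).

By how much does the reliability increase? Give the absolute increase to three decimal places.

0.086

R_before = 0.913
R_after = 1 − (1 − 0.913)^3 = 0.999
ΔR = 0.999 − 0.913 = 0.086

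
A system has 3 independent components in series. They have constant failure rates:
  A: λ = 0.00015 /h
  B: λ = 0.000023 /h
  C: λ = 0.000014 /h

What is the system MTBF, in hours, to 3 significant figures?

Series of exponential components: λ_sys = Σ λ_i
λ_sys = 0.00015 + 0.000023 + 0.000014 = 1.8700e-04 /h
MTBF = 1 / λ_sys = 5350 h

5350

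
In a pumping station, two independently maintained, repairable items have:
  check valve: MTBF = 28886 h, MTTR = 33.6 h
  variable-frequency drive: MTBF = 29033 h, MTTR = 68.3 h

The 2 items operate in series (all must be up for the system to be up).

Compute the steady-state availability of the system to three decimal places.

A(check valve) = MTBF/(MTBF+MTTR) = 28886/(28886+33.6) = 0.998838
A(variable-frequency drive) = MTBF/(MTBF+MTTR) = 29033/(29033+68.3) = 0.997653
Series availability: 0.998838 × 0.997653 = 0.996

0.996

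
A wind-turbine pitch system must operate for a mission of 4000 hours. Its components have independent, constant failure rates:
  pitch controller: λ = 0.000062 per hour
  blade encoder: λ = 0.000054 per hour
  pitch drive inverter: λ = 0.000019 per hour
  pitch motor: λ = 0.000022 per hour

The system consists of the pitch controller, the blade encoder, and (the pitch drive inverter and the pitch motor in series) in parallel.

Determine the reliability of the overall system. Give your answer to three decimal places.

0.994

R(pitch controller) = exp(−0.000062 × 4000) = 0.78036
R(blade encoder) = exp(−0.000054 × 4000) = 0.80574
R(pitch drive inverter) = exp(−0.000019 × 4000) = 0.92682
R(pitch motor) = exp(−0.000022 × 4000) = 0.91576
Series (pitch drive inverter and pitch motor): 0.92682 × 0.91576 = 0.84874
Parallel (pitch controller, blade encoder, and [0.84874]): 1 − (1 − 0.78036)(1 − 0.80574)(1 − 0.84874) = 0.994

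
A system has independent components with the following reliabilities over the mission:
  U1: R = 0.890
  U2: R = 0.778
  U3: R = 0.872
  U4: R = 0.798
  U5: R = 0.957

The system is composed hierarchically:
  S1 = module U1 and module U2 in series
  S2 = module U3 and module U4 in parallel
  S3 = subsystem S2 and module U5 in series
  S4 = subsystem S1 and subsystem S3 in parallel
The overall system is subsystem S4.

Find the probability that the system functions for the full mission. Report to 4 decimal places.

0.9792

Series (U1 and U2): 0.890000 × 0.778000 = 0.692420
Parallel (U3 and U4): 1 − (1 − 0.872000)(1 − 0.798000) = 0.974144
Series ([0.974144] and U5): 0.974144 × 0.957000 = 0.932256
Parallel ([0.692420] and [0.932256]): 1 − (1 − 0.692420)(1 − 0.932256) = 0.9792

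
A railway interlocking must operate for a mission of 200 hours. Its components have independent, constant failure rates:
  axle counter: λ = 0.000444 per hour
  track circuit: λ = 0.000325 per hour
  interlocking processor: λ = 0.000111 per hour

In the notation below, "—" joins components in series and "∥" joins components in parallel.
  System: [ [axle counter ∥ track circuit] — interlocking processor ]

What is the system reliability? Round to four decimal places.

0.9728

R(axle counter) = exp(−0.000444 × 200) = 0.915029
R(track circuit) = exp(−0.000325 × 200) = 0.937067
R(interlocking processor) = exp(−0.000111 × 200) = 0.978045
Parallel (axle counter and track circuit): 1 − (1 − 0.915029)(1 − 0.937067) = 0.994653
Series ([0.994653] and interlocking processor): 0.994653 × 0.978045 = 0.9728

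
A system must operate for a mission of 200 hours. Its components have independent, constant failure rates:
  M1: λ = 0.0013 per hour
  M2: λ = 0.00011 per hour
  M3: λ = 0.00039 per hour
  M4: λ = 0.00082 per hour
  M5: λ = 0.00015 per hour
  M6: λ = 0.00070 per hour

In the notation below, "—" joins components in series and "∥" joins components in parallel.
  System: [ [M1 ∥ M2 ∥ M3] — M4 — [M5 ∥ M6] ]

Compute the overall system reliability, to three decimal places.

R(M1) = exp(−0.0013 × 200) = 0.77105
R(M2) = exp(−0.00011 × 200) = 0.97824
R(M3) = exp(−0.00039 × 200) = 0.92496
R(M4) = exp(−0.00082 × 200) = 0.84874
R(M5) = exp(−0.00015 × 200) = 0.97045
R(M6) = exp(−0.00070 × 200) = 0.86936
Parallel (M1, M2, and M3): 1 − (1 − 0.77105)(1 − 0.97824)(1 − 0.92496) = 0.99963
Parallel (M5 and M6): 1 − (1 − 0.97045)(1 − 0.86936) = 0.99614
Series ([0.99963], M4, and [0.99614]): 0.99963 × 0.84874 × 0.99614 = 0.845

0.845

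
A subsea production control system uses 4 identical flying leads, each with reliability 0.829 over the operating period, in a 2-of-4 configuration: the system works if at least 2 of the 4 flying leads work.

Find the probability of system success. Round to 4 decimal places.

0.9826

R = Σ_{i=2}^{4} C(4,i) p^i (1−p)^{4−i} with p = 0.829
C(4,2)·0.829^2·0.171^2 = 0.120574
C(4,3)·0.829^3·0.171^1 = 0.389690
C(4,4)·0.829^4·0.171^0 = 0.472300
Sum = 0.9826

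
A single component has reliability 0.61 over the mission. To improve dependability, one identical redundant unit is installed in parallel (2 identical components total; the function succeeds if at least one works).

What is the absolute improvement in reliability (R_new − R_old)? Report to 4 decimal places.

0.2379

R_before = 0.61
R_after = 1 − (1 − 0.61)^2 = 0.8479
ΔR = 0.8479 − 0.61 = 0.2379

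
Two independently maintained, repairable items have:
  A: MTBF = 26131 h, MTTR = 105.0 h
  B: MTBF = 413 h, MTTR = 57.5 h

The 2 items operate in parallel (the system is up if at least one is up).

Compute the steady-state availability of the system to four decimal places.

A(A) = MTBF/(MTBF+MTTR) = 26131/(26131+105.0) = 0.995998
A(B) = MTBF/(MTBF+MTTR) = 413/(413+57.5) = 0.877790
Parallel availability: 1 − (1 − 0.995998)(1 − 0.877790) = 0.9995

0.9995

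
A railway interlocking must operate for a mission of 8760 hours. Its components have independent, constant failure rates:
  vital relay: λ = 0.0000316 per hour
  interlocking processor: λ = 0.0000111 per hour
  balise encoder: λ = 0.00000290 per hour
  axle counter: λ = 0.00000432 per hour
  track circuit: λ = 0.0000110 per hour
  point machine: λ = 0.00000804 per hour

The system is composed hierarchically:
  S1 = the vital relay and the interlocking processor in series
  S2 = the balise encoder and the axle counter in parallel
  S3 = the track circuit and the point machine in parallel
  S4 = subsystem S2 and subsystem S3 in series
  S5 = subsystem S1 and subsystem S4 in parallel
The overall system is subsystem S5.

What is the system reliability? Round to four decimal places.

R(vital relay) = exp(−0.0000316 × 8760) = 0.758194
R(interlocking processor) = exp(−0.0000111 × 8760) = 0.907342
R(balise encoder) = exp(−0.00000290 × 8760) = 0.974916
R(axle counter) = exp(−0.00000432 × 8760) = 0.962864
R(track circuit) = exp(−0.0000110 × 8760) = 0.908137
R(point machine) = exp(−0.00000804 × 8760) = 0.931993
Series (vital relay and interlocking processor): 0.758194 × 0.907342 = 0.687941
Parallel (balise encoder and axle counter): 1 − (1 − 0.974916)(1 − 0.962864) = 0.999068
Parallel (track circuit and point machine): 1 − (1 − 0.908137)(1 − 0.931993) = 0.993753
Series ([0.999068] and [0.993753]): 0.999068 × 0.993753 = 0.992827
Parallel ([0.687941] and [0.992827]): 1 − (1 − 0.687941)(1 − 0.992827) = 0.9978

0.9978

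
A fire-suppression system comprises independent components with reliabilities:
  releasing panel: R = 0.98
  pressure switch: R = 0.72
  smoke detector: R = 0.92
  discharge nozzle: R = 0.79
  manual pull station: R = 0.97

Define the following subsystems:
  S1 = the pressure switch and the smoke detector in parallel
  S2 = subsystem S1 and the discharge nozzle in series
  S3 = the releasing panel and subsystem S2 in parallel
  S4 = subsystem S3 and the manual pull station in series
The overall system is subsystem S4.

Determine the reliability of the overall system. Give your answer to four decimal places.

Parallel (pressure switch and smoke detector): 1 − (1 − 0.720000)(1 − 0.920000) = 0.977600
Series ([0.977600] and discharge nozzle): 0.977600 × 0.790000 = 0.772304
Parallel (releasing panel and [0.772304]): 1 − (1 − 0.980000)(1 − 0.772304) = 0.995446
Series ([0.995446] and manual pull station): 0.995446 × 0.970000 = 0.9656

0.9656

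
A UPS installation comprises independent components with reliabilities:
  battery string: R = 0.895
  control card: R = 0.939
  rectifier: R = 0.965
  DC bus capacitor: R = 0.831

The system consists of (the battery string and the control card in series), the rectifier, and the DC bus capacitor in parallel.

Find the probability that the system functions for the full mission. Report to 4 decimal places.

0.9991

Series (battery string and control card): 0.895000 × 0.939000 = 0.840405
Parallel ([0.840405], rectifier, and DC bus capacitor): 1 − (1 − 0.840405)(1 − 0.965000)(1 − 0.831000) = 0.9991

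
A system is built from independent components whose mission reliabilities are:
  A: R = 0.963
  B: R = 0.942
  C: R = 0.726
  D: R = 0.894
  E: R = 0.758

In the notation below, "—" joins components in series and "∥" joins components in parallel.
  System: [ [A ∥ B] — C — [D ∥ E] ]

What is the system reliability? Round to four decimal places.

Parallel (A and B): 1 − (1 − 0.963000)(1 − 0.942000) = 0.997854
Parallel (D and E): 1 − (1 − 0.894000)(1 − 0.758000) = 0.974348
Series ([0.997854], C, and [0.974348]): 0.997854 × 0.726000 × 0.974348 = 0.7059

0.7059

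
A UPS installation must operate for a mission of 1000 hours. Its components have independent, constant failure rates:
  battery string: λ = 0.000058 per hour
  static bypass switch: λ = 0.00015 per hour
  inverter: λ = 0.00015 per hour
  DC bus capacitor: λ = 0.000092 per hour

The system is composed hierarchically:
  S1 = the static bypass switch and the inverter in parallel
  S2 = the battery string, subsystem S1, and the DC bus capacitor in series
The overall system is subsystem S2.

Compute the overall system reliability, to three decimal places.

R(battery string) = exp(−0.000058 × 1000) = 0.94365
R(static bypass switch) = exp(−0.00015 × 1000) = 0.86071
R(inverter) = exp(−0.00015 × 1000) = 0.86071
R(DC bus capacitor) = exp(−0.000092 × 1000) = 0.91211
Parallel (static bypass switch and inverter): 1 − (1 − 0.86071)(1 − 0.86071) = 0.98060
Series (battery string, [0.98060], and DC bus capacitor): 0.94365 × 0.98060 × 0.91211 = 0.844

0.844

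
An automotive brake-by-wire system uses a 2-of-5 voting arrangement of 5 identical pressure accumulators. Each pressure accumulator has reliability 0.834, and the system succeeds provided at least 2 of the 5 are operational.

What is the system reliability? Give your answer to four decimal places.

0.9967

R = Σ_{i=2}^{5} C(5,i) p^i (1−p)^{5−i} with p = 0.834
C(5,2)·0.834^2·0.166^3 = 0.031817
C(5,3)·0.834^3·0.166^2 = 0.159851
C(5,4)·0.834^4·0.166^1 = 0.401552
C(5,5)·0.834^5·0.166^0 = 0.403488
Sum = 0.9967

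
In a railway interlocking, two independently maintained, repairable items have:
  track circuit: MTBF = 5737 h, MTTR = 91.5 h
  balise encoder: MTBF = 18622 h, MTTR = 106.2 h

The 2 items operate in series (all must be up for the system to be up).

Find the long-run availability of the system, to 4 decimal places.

0.9787

A(track circuit) = MTBF/(MTBF+MTTR) = 5737/(5737+91.5) = 0.984301
A(balise encoder) = MTBF/(MTBF+MTTR) = 18622/(18622+106.2) = 0.994329
Series availability: 0.984301 × 0.994329 = 0.9787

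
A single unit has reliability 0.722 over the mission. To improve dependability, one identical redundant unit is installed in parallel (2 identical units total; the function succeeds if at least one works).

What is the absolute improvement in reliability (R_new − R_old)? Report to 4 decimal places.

R_before = 0.722
R_after = 1 − (1 − 0.722)^2 = 0.9227
ΔR = 0.9227 − 0.722 = 0.2007

0.2007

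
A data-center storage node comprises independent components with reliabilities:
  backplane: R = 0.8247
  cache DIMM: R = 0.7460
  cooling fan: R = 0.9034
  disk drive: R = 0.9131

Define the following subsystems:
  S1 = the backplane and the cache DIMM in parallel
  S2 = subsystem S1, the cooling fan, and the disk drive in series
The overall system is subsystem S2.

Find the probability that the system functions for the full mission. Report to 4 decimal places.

Parallel (backplane and cache DIMM): 1 − (1 − 0.824700)(1 − 0.746000) = 0.955474
Series ([0.955474], cooling fan, and disk drive): 0.955474 × 0.903400 × 0.913100 = 0.7882

0.7882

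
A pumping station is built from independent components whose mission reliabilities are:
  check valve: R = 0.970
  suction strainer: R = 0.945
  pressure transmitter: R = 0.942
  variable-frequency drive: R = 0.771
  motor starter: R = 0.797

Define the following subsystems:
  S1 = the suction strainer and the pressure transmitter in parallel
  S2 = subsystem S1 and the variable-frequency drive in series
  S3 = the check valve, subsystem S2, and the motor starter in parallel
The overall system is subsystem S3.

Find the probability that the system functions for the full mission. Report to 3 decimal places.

0.999

Parallel (suction strainer and pressure transmitter): 1 − (1 − 0.94500)(1 − 0.94200) = 0.99681
Series ([0.99681] and variable-frequency drive): 0.99681 × 0.77100 = 0.76854
Parallel (check valve, [0.76854], and motor starter): 1 − (1 − 0.97000)(1 − 0.76854)(1 − 0.79700) = 0.999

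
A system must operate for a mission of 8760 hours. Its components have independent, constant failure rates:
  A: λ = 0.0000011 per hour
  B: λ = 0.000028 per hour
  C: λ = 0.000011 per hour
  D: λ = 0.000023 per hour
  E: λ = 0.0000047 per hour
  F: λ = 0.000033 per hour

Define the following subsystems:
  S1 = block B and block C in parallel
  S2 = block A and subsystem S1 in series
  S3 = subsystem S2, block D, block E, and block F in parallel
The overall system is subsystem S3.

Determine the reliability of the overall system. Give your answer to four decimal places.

0.9999

R(A) = exp(−0.0000011 × 8760) = 0.990410
R(B) = exp(−0.000028 × 8760) = 0.782485
R(C) = exp(−0.000011 × 8760) = 0.908137
R(D) = exp(−0.000023 × 8760) = 0.817520
R(E) = exp(−0.0000047 × 8760) = 0.959664
R(F) = exp(−0.000033 × 8760) = 0.748952
Parallel (B and C): 1 − (1 − 0.782485)(1 − 0.908137) = 0.980018
Series (A and [0.980018]): 0.990410 × 0.980018 = 0.970620
Parallel ([0.970620], D, E, and F): 1 − (1 − 0.970620)(1 − 0.817520)(1 − 0.959664)(1 − 0.748952) = 0.9999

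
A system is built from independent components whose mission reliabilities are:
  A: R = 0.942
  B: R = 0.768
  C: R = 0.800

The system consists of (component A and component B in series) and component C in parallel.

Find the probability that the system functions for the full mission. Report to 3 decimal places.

Series (A and B): 0.94200 × 0.76800 = 0.72346
Parallel ([0.72346] and C): 1 − (1 − 0.72346)(1 − 0.80000) = 0.945

0.945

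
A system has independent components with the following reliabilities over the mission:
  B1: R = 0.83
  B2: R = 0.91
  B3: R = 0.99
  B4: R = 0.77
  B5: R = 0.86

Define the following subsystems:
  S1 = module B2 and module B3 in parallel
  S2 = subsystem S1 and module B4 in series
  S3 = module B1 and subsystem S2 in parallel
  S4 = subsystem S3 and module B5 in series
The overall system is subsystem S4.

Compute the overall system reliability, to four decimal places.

Parallel (B2 and B3): 1 − (1 − 0.910000)(1 − 0.990000) = 0.999100
Series ([0.999100] and B4): 0.999100 × 0.770000 = 0.769307
Parallel (B1 and [0.769307]): 1 − (1 − 0.830000)(1 − 0.769307) = 0.960782
Series ([0.960782] and B5): 0.960782 × 0.860000 = 0.8263

0.8263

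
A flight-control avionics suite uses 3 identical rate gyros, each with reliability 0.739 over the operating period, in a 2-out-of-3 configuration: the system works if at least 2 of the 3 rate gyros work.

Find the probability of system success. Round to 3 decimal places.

0.831

R = Σ_{i=2}^{3} C(3,i) p^i (1−p)^{3−i} with p = 0.739
C(3,2)·0.739^2·0.261^1 = 0.42761
C(3,3)·0.739^3·0.261^0 = 0.40358
Sum = 0.831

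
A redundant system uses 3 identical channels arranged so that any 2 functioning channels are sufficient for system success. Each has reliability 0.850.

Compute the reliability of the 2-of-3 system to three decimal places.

0.939

R = Σ_{i=2}^{3} C(3,i) p^i (1−p)^{3−i} with p = 0.850
C(3,2)·0.850^2·0.150^1 = 0.32513
C(3,3)·0.850^3·0.150^0 = 0.61413
Sum = 0.939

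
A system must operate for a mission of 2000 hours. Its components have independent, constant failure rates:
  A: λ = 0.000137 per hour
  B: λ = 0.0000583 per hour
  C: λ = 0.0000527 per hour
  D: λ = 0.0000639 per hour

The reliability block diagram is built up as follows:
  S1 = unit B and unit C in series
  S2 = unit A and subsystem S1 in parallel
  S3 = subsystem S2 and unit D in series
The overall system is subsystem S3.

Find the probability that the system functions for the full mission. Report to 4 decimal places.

0.8380

R(A) = exp(−0.000137 × 2000) = 0.760332
R(B) = exp(−0.0000583 × 2000) = 0.889941
R(C) = exp(−0.0000527 × 2000) = 0.899964
R(D) = exp(−0.0000639 × 2000) = 0.880029
Series (B and C): 0.889941 × 0.899964 = 0.800915
Parallel (A and [0.800915]): 1 − (1 − 0.760332)(1 − 0.800915) = 0.952286
Series ([0.952286] and D): 0.952286 × 0.880029 = 0.8380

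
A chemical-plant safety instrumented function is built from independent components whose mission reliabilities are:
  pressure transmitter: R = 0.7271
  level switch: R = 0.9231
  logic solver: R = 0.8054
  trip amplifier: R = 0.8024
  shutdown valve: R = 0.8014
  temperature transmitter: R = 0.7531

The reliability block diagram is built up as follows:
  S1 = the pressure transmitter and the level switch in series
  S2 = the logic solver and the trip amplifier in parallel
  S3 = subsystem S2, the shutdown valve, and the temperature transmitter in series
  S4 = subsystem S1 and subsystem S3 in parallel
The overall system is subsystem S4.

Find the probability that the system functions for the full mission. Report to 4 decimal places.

Series (pressure transmitter and level switch): 0.727100 × 0.923100 = 0.671186
Parallel (logic solver and trip amplifier): 1 − (1 − 0.805400)(1 − 0.802400) = 0.961547
Series ([0.961547], shutdown valve, and temperature transmitter): 0.961547 × 0.801400 × 0.753100 = 0.580327
Parallel ([0.671186] and [0.580327]): 1 − (1 − 0.671186)(1 − 0.580327) = 0.8620

0.8620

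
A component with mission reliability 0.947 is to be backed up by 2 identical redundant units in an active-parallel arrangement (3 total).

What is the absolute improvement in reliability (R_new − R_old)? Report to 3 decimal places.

0.053

R_before = 0.947
R_after = 1 − (1 − 0.947)^3 = 1.000
ΔR = 1.000 − 0.947 = 0.053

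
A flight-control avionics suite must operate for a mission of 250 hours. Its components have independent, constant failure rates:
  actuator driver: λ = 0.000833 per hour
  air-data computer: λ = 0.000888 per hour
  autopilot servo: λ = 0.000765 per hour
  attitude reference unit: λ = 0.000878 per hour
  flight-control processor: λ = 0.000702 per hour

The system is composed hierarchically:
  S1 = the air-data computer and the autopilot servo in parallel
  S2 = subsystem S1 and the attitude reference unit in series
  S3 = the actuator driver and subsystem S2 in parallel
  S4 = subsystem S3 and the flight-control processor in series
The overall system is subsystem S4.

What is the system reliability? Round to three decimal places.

0.804

R(actuator driver) = exp(−0.000833 × 250) = 0.81200
R(air-data computer) = exp(−0.000888 × 250) = 0.80092
R(autopilot servo) = exp(−0.000765 × 250) = 0.82593
R(attitude reference unit) = exp(−0.000878 × 250) = 0.80292
R(flight-control processor) = exp(−0.000702 × 250) = 0.83904
Parallel (air-data computer and autopilot servo): 1 − (1 − 0.80092)(1 − 0.82593) = 0.96535
Series ([0.96535] and attitude reference unit): 0.96535 × 0.80292 = 0.77510
Parallel (actuator driver and [0.77510]): 1 − (1 − 0.81200)(1 − 0.77510) = 0.95772
Series ([0.95772] and flight-control processor): 0.95772 × 0.83904 = 0.804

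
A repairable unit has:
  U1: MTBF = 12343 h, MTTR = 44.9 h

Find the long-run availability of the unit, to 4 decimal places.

0.9964

A(U1) = MTBF/(MTBF+MTTR) = 12343/(12343+44.9) = 0.9964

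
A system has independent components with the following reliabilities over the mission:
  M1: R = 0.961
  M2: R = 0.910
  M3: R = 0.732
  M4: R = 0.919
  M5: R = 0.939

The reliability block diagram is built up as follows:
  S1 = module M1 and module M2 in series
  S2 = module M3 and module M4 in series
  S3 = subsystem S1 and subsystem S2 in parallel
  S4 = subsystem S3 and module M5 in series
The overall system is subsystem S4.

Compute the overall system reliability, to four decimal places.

Series (M1 and M2): 0.961000 × 0.910000 = 0.874510
Series (M3 and M4): 0.732000 × 0.919000 = 0.672708
Parallel ([0.874510] and [0.672708]): 1 − (1 − 0.874510)(1 − 0.672708) = 0.958928
Series ([0.958928] and M5): 0.958928 × 0.939000 = 0.9004

0.9004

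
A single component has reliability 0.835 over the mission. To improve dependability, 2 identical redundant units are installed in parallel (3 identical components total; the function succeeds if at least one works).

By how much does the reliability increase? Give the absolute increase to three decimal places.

0.161

R_before = 0.835
R_after = 1 − (1 − 0.835)^3 = 0.996
ΔR = 0.996 − 0.835 = 0.161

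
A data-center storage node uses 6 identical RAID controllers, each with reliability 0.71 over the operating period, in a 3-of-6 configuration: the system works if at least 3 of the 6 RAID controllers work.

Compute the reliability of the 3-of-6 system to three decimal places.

0.937

R = Σ_{i=3}^{6} C(6,i) p^i (1−p)^{6−i} with p = 0.71
C(6,3)·0.71^3·0.29^3 = 0.17458
C(6,4)·0.71^4·0.29^2 = 0.32057
C(6,5)·0.71^5·0.29^1 = 0.31394
C(6,6)·0.71^6·0.29^0 = 0.12810
Sum = 0.937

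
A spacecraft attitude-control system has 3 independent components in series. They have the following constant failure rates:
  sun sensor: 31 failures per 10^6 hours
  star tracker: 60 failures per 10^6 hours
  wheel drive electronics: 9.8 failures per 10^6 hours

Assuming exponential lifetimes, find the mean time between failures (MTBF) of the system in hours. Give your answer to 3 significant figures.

Series of exponential components: λ_sys = Σ λ_i
λ_sys = 0.000031 + 0.000060 + 0.0000098 = 1.0080e-04 /h
MTBF = 1 / λ_sys = 9920 h

9920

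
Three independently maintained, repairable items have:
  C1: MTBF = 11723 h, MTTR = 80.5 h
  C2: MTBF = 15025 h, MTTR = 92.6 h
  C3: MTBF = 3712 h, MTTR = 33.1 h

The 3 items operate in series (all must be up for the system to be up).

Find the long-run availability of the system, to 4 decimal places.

0.9784

A(C1) = MTBF/(MTBF+MTTR) = 11723/(11723+80.5) = 0.993180
A(C2) = MTBF/(MTBF+MTTR) = 15025/(15025+92.6) = 0.993875
A(C3) = MTBF/(MTBF+MTTR) = 3712/(3712+33.1) = 0.991162
Series availability: 0.993180 × 0.993875 × 0.991162 = 0.9784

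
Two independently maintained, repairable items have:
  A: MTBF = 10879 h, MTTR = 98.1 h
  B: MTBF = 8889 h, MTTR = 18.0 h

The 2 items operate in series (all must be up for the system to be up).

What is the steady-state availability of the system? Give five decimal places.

0.98906

A(A) = MTBF/(MTBF+MTTR) = 10879/(10879+98.1) = 0.991063
A(B) = MTBF/(MTBF+MTTR) = 8889/(8889+18.0) = 0.997979
Series availability: 0.991063 × 0.997979 = 0.98906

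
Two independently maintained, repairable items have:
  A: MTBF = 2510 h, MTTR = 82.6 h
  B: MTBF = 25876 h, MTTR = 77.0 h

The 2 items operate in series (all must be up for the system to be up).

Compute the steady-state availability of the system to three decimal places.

A(A) = MTBF/(MTBF+MTTR) = 2510/(2510+82.6) = 0.968140
A(B) = MTBF/(MTBF+MTTR) = 25876/(25876+77.0) = 0.997033
Series availability: 0.968140 × 0.997033 = 0.965

0.965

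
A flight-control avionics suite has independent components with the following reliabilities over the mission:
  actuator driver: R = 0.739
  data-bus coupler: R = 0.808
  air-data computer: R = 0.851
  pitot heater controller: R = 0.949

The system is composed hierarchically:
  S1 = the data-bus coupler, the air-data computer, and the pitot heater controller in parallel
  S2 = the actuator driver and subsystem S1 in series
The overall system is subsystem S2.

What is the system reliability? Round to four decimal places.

0.7379

Parallel (data-bus coupler, air-data computer, and pitot heater controller): 1 − (1 − 0.808000)(1 − 0.851000)(1 − 0.949000) = 0.998541
Series (actuator driver and [0.998541]): 0.739000 × 0.998541 = 0.7379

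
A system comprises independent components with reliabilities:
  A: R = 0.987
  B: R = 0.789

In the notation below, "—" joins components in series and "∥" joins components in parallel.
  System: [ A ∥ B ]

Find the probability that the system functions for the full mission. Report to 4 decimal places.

Parallel (A and B): 1 − (1 − 0.987000)(1 − 0.789000) = 0.9973

0.9973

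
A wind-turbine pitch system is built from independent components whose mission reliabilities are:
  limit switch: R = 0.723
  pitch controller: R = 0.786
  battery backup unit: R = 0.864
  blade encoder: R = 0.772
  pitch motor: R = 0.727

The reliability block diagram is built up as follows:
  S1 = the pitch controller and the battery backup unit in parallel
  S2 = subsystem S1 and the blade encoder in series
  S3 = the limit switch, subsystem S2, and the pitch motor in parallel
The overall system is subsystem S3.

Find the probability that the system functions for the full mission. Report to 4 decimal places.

0.9811

Parallel (pitch controller and battery backup unit): 1 − (1 − 0.786000)(1 − 0.864000) = 0.970896
Series ([0.970896] and blade encoder): 0.970896 × 0.772000 = 0.749532
Parallel (limit switch, [0.749532], and pitch motor): 1 − (1 − 0.723000)(1 − 0.749532)(1 − 0.727000) = 0.9811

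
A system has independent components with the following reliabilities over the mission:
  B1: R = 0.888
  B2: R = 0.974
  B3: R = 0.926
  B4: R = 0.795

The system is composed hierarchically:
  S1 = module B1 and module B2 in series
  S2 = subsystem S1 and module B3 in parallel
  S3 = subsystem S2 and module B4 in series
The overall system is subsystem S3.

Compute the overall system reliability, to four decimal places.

Series (B1 and B2): 0.888000 × 0.974000 = 0.864912
Parallel ([0.864912] and B3): 1 − (1 − 0.864912)(1 − 0.926000) = 0.990003
Series ([0.990003] and B4): 0.990003 × 0.795000 = 0.7871

0.7871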